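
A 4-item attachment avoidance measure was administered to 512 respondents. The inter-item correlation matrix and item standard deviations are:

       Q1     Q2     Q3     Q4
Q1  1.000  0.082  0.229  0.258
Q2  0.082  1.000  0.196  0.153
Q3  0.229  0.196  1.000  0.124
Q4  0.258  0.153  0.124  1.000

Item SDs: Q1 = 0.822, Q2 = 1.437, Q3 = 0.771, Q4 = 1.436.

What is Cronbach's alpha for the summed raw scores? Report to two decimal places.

Cronbach's alpha = 0.41

Σσ²ᵢ = 0.822² + 1.437² + 0.771² + 1.436² = 5.3972
Covariances σ_ij = r_ij · s_i · s_j:
  σ(Q1,Q2) = 0.082 × 0.822 × 1.437 = 0.0969
  σ(Q1,Q3) = 0.229 × 0.822 × 0.771 = 0.1451
  σ(Q1,Q4) = 0.258 × 0.822 × 1.436 = 0.3045
  σ(Q2,Q3) = 0.196 × 1.437 × 0.771 = 0.2172
  σ(Q2,Q4) = 0.153 × 1.437 × 1.436 = 0.3157
  σ(Q3,Q4) = 0.124 × 0.771 × 1.436 = 0.1373
σ²_T = Σσ²ᵢ + 2·Σσ_ij = 5.3972 + 2 × 1.2167 = 7.8306
α = (4/3)·(1 − 5.3972/7.8306) = 0.41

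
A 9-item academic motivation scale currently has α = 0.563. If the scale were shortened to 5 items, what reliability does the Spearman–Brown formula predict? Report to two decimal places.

Length factor m = 5/9 = 0.5556
α' = m·α / (1 − (1−m)·α)
   = 5/9 × 0.563 / (1 − (1 − 5/9) × 0.563)
   = 0.3128 / 0.7498 = 0.42

predicted reliability = 0.42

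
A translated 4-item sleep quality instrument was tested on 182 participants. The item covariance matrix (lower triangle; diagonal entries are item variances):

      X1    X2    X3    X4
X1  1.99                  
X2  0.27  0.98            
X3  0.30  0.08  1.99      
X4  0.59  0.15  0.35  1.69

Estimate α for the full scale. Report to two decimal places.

α = 0.46

sum of item variances = 1.99 + 0.98 + 1.99 + 1.69 = 6.65
Σ_{i<j} σ_ij = 1.74
σ²_T = 6.65 + 2 × 1.74 = 10.13
α = (k/(k−1))·(1 − sum of item variances/σ²_T) = (4/3)·(1 − 6.65/10.13) = 0.46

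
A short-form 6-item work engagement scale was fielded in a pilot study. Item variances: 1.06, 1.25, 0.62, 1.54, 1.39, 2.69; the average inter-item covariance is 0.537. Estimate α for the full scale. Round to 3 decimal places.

α = 0.784

Σσᵢ² = 1.06 + 1.25 + 0.62 + 1.54 + 1.39 + 2.69 = 8.55
Sum of the 15 distinct covariances = 15 × 0.537 = 8.055
σ²_T = Σσᵢ² + 2·Σcov = 8.55 + 2 × 8.055 = 24.660
α = (6/5)·(1 − 8.55/24.660) = 0.784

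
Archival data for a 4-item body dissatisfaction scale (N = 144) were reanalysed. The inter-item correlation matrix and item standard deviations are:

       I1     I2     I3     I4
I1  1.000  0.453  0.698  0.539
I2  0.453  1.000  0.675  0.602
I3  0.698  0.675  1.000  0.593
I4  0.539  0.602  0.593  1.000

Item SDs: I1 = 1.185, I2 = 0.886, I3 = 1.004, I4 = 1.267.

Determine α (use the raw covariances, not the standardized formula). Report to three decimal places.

Σσ²ᵢ = 1.185² + 0.886² + 1.004² + 1.267² = 4.8025
Covariances σ_ij = r_ij · s_i · s_j:
  σ(I1,I2) = 0.453 × 1.185 × 0.886 = 0.4756
  σ(I1,I3) = 0.698 × 1.185 × 1.004 = 0.8304
  σ(I1,I4) = 0.539 × 1.185 × 1.267 = 0.8093
  σ(I2,I3) = 0.675 × 0.886 × 1.004 = 0.6004
  σ(I2,I4) = 0.602 × 0.886 × 1.267 = 0.6758
  σ(I3,I4) = 0.593 × 1.004 × 1.267 = 0.7543
σ²_T = Σσ²ᵢ + 2·Σσ_ij = 4.8025 + 2 × 4.1458 = 13.0941
α = (4/3)·(1 − 4.8025/13.0941) = 0.844

α = 0.844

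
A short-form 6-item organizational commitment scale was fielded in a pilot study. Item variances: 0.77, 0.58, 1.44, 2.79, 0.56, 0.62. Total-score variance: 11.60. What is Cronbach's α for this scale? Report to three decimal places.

α = 0.501

sum of item variances = 0.77 + 0.58 + 1.44 + 2.79 + 0.56 + 0.62 = 6.76
α = (k/(k−1))·(1 − sum of item variances/total variance) = (6/5)·(1 − 6.76/11.60) = 0.501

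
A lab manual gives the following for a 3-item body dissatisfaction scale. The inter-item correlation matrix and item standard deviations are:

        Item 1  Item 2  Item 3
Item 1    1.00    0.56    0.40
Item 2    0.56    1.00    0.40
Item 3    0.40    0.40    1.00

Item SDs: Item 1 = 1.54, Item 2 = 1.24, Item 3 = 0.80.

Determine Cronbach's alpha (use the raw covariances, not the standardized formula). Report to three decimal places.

Σσ²ᵢ = 1.54² + 1.24² + 0.80² = 4.5492
Covariances σ_ij = r_ij · s_i · s_j:
  σ(Item 1,Item 2) = 0.56 × 1.54 × 1.24 = 1.0694
  σ(Item 1,Item 3) = 0.40 × 1.54 × 0.80 = 0.4928
  σ(Item 2,Item 3) = 0.40 × 1.24 × 0.80 = 0.3968
σ²_T = Σσ²ᵢ + 2·Σσ_ij = 4.5492 + 2 × 1.9590 = 8.4672
α = (3/2)·(1 − 4.5492/8.4672) = 0.694

Cronbach's alpha = 0.694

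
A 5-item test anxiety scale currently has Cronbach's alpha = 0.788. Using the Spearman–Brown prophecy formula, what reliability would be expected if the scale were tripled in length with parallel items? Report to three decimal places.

Length factor m = 3
α' = m·α / (1 + (m−1)·α)
   = 3 × 0.788 / (1 + (3 − 1) × 0.788)
   = 2.3640 / 2.5760 = 0.918

predicted reliability = 0.918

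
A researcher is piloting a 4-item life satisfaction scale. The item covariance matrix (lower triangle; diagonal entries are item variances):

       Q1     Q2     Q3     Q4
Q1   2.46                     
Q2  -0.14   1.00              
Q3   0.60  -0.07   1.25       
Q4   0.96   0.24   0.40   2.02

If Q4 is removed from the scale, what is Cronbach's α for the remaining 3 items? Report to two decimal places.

α = 0.21

Remaining items: Q1, Q2, Q3 (k = 3).
Σσᵢ² = 2.46 + 1.00 + 1.25 = 4.71
Var(T) = 4.71 + 2 × 0.39 = 5.49
α (item deleted) = (3/2)·(1 − 4.71/5.49) = 0.21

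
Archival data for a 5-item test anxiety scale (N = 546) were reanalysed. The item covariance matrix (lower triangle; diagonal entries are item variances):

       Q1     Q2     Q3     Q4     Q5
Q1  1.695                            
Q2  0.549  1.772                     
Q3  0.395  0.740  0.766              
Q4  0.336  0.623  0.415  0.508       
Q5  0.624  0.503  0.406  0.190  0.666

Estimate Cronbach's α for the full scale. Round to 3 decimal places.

Σσᵢ² = 1.695 + 1.772 + 0.766 + 0.508 + 0.666 = 5.407
Sum of the distinct covariances = 4.781
Var(T) = 5.407 + 2 × 4.781 = 14.969
α = (k/(k−1))·(1 − Σσᵢ²/Var(T)) = (5/4)·(1 − 5.407/14.969) = 0.798

Cronbach's α = 0.798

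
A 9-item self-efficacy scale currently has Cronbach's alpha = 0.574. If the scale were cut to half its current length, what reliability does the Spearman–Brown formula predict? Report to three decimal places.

predicted reliability = 0.403

Length factor m = 1/2
α' = m·α / (1 − (1−m)·α)
   = 1/2 × 0.574 / (1 − (1 − 1/2) × 0.574)
   = 0.2870 / 0.7130 = 0.403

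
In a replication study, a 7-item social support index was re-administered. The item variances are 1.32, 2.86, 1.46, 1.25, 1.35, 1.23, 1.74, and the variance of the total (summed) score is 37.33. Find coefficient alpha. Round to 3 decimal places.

coefficient alpha = 0.816

Σσ²ᵢ = 1.32 + 2.86 + 1.46 + 1.25 + 1.35 + 1.23 + 1.74 = 11.21
α = (k/(k−1))·(1 − Σσ²ᵢ/σ²_T) = (7/6)·(1 − 11.21/37.33) = 0.816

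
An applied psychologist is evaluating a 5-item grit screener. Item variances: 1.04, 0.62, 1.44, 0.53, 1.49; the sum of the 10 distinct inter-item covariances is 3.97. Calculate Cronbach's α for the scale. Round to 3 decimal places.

ΣVar(i) = 1.04 + 0.62 + 1.44 + 0.53 + 1.49 = 5.12
Sum of distinct covariances = 3.97
σ²_T = ΣVar(i) + 2·Σcov = 5.12 + 2 × 3.97 = 13.06
α = (5/4)·(1 − 5.12/13.06) = 0.760

α = 0.760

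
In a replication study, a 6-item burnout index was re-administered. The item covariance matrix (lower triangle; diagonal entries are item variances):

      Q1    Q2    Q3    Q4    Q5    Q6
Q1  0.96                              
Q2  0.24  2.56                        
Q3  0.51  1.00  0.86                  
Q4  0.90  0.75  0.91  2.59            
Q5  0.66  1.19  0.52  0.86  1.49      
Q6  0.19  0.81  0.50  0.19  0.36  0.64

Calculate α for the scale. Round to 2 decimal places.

ΣVar(i) = 0.96 + 2.56 + 0.86 + 2.59 + 1.49 + 0.64 = 9.10
Σ_{i<j} σ_ij = 9.59
Var(T) = 9.10 + 2 × 9.59 = 28.28
α = (k/(k−1))·(1 − ΣVar(i)/Var(T)) = (6/5)·(1 − 9.10/28.28) = 0.81

α = 0.81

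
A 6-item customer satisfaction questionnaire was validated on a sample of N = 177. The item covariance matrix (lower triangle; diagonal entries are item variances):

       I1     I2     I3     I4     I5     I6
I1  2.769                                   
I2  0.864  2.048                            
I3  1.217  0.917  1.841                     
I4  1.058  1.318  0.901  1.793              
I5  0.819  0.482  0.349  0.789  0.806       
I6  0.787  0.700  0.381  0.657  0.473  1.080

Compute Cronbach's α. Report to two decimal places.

Σσ²ᵢ = 2.769 + 2.048 + 1.841 + 1.793 + 0.806 + 1.080 = 10.337
Sum of off-diagonal covariances = 11.712
Var(T) = 10.337 + 2 × 11.712 = 33.761
α = (k/(k−1))·(1 − Σσ²ᵢ/Var(T)) = (6/5)·(1 − 10.337/33.761) = 0.83

Cronbach's α = 0.83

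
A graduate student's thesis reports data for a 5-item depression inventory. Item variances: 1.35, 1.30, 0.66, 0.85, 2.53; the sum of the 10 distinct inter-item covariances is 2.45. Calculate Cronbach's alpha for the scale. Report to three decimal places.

ΣVar(i) = 1.35 + 1.30 + 0.66 + 0.85 + 2.53 = 6.69
Sum of distinct covariances = 2.45
Var(T) = ΣVar(i) + 2·Σcov = 6.69 + 2 × 2.45 = 11.59
α = (5/4)·(1 − 6.69/11.59) = 0.528

α = 0.528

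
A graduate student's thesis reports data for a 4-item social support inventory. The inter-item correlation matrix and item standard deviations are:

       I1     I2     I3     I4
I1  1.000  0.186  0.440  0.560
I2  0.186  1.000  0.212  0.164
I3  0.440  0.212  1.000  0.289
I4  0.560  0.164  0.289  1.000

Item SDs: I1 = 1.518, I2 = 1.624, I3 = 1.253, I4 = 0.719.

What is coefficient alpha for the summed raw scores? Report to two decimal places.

Σσ²ᵢ = 1.518² + 1.624² + 1.253² + 0.719² = 7.0287
Covariances σ_ij = r_ij · s_i · s_j:
  σ(I1,I2) = 0.186 × 1.518 × 1.624 = 0.4585
  σ(I1,I3) = 0.440 × 1.518 × 1.253 = 0.8369
  σ(I1,I4) = 0.560 × 1.518 × 0.719 = 0.6112
  σ(I2,I3) = 0.212 × 1.624 × 1.253 = 0.4314
  σ(I2,I4) = 0.164 × 1.624 × 0.719 = 0.1915
  σ(I3,I4) = 0.289 × 1.253 × 0.719 = 0.2604
σ²_T = Σσ²ᵢ + 2·Σσ_ij = 7.0287 + 2 × 2.7899 = 12.6085
α = (4/3)·(1 − 7.0287/12.6085) = 0.59

coefficient alpha = 0.59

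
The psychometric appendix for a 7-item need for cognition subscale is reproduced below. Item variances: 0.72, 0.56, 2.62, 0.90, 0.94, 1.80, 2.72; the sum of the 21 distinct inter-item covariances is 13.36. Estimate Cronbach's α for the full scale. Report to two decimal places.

α = 0.84

ΣVar(i) = 0.72 + 0.56 + 2.62 + 0.90 + 0.94 + 1.80 + 2.72 = 10.26
Sum of distinct covariances = 13.36
total variance = ΣVar(i) + 2·Σcov = 10.26 + 2 × 13.36 = 36.98
α = (7/6)·(1 − 10.26/36.98) = 0.84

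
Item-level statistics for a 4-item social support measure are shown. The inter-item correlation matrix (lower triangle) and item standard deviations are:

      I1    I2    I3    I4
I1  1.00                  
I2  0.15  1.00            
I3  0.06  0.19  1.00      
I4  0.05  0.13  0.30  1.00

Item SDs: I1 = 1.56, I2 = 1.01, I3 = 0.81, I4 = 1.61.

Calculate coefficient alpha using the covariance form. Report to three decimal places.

α = 0.351

Σσ²ᵢ = 1.56² + 1.01² + 0.81² + 1.61² = 6.7019
Covariances σ_ij = r_ij · s_i · s_j:
  σ(I1,I2) = 0.15 × 1.56 × 1.01 = 0.2363
  σ(I1,I3) = 0.06 × 1.56 × 0.81 = 0.0758
  σ(I1,I4) = 0.05 × 1.56 × 1.61 = 0.1256
  σ(I2,I3) = 0.19 × 1.01 × 0.81 = 0.1554
  σ(I2,I4) = 0.13 × 1.01 × 1.61 = 0.2114
  σ(I3,I4) = 0.30 × 0.81 × 1.61 = 0.3912
σ²_T = Σσ²ᵢ + 2·Σσ_ij = 6.7019 + 2 × 1.1957 = 9.0933
α = (4/3)·(1 − 6.7019/9.0933) = 0.351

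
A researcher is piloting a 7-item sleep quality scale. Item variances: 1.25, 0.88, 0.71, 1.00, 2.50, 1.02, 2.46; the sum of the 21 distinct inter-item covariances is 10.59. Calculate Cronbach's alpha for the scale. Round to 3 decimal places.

ΣVar(i) = 1.25 + 0.88 + 0.71 + 1.00 + 2.50 + 1.02 + 2.46 = 9.82
Sum of distinct covariances = 10.59
Var(T) = ΣVar(i) + 2·Σcov = 9.82 + 2 × 10.59 = 31.00
α = (7/6)·(1 − 9.82/31.00) = 0.797

Cronbach's alpha = 0.797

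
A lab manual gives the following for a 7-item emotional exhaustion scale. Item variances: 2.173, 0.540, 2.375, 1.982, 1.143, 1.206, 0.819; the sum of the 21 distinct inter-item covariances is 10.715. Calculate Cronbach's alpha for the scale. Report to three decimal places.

Cronbach's alpha = 0.789

ΣVar(i) = 2.173 + 0.540 + 2.375 + 1.982 + 1.143 + 1.206 + 0.819 = 10.238
Sum of distinct covariances = 10.715
σ²_T = ΣVar(i) + 2·Σcov = 10.238 + 2 × 10.715 = 31.668
α = (7/6)·(1 − 10.238/31.668) = 0.789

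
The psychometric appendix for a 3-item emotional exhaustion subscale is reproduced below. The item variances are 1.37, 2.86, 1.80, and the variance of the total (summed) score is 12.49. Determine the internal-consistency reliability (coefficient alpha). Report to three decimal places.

Σσ²ᵢ = 1.37 + 2.86 + 1.80 = 6.03
α = (k/(k−1))·(1 − Σσ²ᵢ/Var(T)) = (3/2)·(1 − 6.03/12.49) = 0.776

coefficient alpha = 0.776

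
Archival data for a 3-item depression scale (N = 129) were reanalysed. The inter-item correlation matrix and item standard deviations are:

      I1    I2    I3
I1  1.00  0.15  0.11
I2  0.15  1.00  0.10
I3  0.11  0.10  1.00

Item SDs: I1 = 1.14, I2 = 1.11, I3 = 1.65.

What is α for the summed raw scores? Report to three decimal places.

Σσ²ᵢ = 1.14² + 1.11² + 1.65² = 5.2542
Covariances σ_ij = r_ij · s_i · s_j:
  σ(I1,I2) = 0.15 × 1.14 × 1.11 = 0.1898
  σ(I1,I3) = 0.11 × 1.14 × 1.65 = 0.2069
  σ(I2,I3) = 0.10 × 1.11 × 1.65 = 0.1832
σ²_T = Σσ²ᵢ + 2·Σσ_ij = 5.2542 + 2 × 0.5799 = 6.4140
α = (3/2)·(1 − 5.2542/6.4140) = 0.271

α = 0.271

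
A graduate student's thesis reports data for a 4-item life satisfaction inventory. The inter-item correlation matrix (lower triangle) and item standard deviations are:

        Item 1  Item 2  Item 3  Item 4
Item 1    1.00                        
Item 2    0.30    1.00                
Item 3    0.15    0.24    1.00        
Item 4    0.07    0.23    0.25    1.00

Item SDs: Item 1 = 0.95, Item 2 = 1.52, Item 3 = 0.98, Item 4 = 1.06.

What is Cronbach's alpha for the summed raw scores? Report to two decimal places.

Cronbach's alpha = 0.51

Σσ²ᵢ = 0.95² + 1.52² + 0.98² + 1.06² = 5.2969
Covariances σ_ij = r_ij · s_i · s_j:
  σ(Item 1,Item 2) = 0.30 × 0.95 × 1.52 = 0.4332
  σ(Item 1,Item 3) = 0.15 × 0.95 × 0.98 = 0.1396
  σ(Item 1,Item 4) = 0.07 × 0.95 × 1.06 = 0.0705
  σ(Item 2,Item 3) = 0.24 × 1.52 × 0.98 = 0.3575
  σ(Item 2,Item 4) = 0.23 × 1.52 × 1.06 = 0.3706
  σ(Item 3,Item 4) = 0.25 × 0.98 × 1.06 = 0.2597
σ²_T = Σσ²ᵢ + 2·Σσ_ij = 5.2969 + 2 × 1.6311 = 8.5591
α = (4/3)·(1 − 5.2969/8.5591) = 0.51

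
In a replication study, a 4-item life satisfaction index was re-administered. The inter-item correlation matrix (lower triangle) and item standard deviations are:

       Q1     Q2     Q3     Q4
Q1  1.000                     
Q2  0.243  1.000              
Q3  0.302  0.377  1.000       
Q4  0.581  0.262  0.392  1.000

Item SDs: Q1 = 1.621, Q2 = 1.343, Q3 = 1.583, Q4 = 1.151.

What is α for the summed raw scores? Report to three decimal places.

α = 0.681

Σσ²ᵢ = 1.621² + 1.343² + 1.583² + 1.151² = 8.2620
Covariances σ_ij = r_ij · s_i · s_j:
  σ(Q1,Q2) = 0.243 × 1.621 × 1.343 = 0.5290
  σ(Q1,Q3) = 0.302 × 1.621 × 1.583 = 0.7749
  σ(Q1,Q4) = 0.581 × 1.621 × 1.151 = 1.0840
  σ(Q2,Q3) = 0.377 × 1.343 × 1.583 = 0.8015
  σ(Q2,Q4) = 0.262 × 1.343 × 1.151 = 0.4050
  σ(Q3,Q4) = 0.392 × 1.583 × 1.151 = 0.7142
σ²_T = Σσ²ᵢ + 2·Σσ_ij = 8.2620 + 2 × 4.3086 = 16.8792
α = (4/3)·(1 − 8.2620/16.8792) = 0.681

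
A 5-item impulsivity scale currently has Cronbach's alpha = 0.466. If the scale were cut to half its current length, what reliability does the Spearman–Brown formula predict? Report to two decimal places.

predicted reliability = 0.30

Length factor m = 1/2
α' = m·α / (1 − (1−m)·α)
   = 1/2 × 0.466 / (1 − (1 − 1/2) × 0.466)
   = 0.2330 / 0.7670 = 0.30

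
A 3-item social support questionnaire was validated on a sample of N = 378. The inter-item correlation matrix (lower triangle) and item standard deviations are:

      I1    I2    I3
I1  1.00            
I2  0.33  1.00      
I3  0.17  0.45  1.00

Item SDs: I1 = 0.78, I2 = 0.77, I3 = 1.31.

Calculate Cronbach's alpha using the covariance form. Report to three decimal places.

α = 0.542

Σσ²ᵢ = 0.78² + 0.77² + 1.31² = 2.9174
Covariances σ_ij = r_ij · s_i · s_j:
  σ(I1,I2) = 0.33 × 0.78 × 0.77 = 0.1982
  σ(I1,I3) = 0.17 × 0.78 × 1.31 = 0.1737
  σ(I2,I3) = 0.45 × 0.77 × 1.31 = 0.4539
σ²_T = Σσ²ᵢ + 2·Σσ_ij = 2.9174 + 2 × 0.8258 = 4.5690
α = (3/2)·(1 − 2.9174/4.5690) = 0.542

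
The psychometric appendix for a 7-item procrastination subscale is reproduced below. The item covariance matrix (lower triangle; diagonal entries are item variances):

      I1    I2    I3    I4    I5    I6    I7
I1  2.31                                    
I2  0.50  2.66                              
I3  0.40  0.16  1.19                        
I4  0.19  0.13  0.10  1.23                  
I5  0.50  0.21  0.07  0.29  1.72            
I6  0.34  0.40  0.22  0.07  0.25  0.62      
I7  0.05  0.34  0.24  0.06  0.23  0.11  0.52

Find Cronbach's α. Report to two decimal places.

sum of item variances = 2.31 + 2.66 + 1.19 + 1.23 + 1.72 + 0.62 + 0.52 = 10.25
Σ_{i<j} σ_ij = 4.86
σ²_T = 10.25 + 2 × 4.86 = 19.97
α = (k/(k−1))·(1 − sum of item variances/σ²_T) = (7/6)·(1 − 10.25/19.97) = 0.57

Cronbach's α = 0.57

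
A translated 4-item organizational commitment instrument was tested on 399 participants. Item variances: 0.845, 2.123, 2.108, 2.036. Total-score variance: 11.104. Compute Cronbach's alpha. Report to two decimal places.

sum of item variances = 0.845 + 2.123 + 2.108 + 2.036 = 7.112
α = (k/(k−1))·(1 − sum of item variances/σ²_total) = (4/3)·(1 − 7.112/11.104) = 0.48

α = 0.48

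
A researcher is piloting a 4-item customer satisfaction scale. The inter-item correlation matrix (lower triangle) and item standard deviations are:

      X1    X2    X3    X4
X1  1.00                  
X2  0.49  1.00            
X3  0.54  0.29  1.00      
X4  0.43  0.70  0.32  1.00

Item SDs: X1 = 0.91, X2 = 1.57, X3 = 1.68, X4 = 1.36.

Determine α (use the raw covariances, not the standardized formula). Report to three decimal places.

Σσ²ᵢ = 0.91² + 1.57² + 1.68² + 1.36² = 7.9650
Covariances σ_ij = r_ij · s_i · s_j:
  σ(X1,X2) = 0.49 × 0.91 × 1.57 = 0.7001
  σ(X1,X3) = 0.54 × 0.91 × 1.68 = 0.8256
  σ(X1,X4) = 0.43 × 0.91 × 1.36 = 0.5322
  σ(X2,X3) = 0.29 × 1.57 × 1.68 = 0.7649
  σ(X2,X4) = 0.70 × 1.57 × 1.36 = 1.4946
  σ(X3,X4) = 0.32 × 1.68 × 1.36 = 0.7311
σ²_T = Σσ²ᵢ + 2·Σσ_ij = 7.9650 + 2 × 5.0485 = 18.0620
α = (4/3)·(1 − 7.9650/18.0620) = 0.745

α = 0.745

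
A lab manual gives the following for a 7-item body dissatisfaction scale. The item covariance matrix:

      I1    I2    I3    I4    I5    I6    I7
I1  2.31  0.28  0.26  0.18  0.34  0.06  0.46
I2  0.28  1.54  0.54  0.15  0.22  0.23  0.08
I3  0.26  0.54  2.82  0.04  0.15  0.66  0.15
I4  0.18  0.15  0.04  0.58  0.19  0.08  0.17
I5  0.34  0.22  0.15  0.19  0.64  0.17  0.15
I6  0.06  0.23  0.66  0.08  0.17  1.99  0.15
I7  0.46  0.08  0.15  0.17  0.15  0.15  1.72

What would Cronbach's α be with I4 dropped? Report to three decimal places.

Cronbach's α = 0.497

Remaining items: I1, I2, I3, I5, I6, I7 (k = 6).
ΣVar(i) = 2.31 + 1.54 + 2.82 + 0.64 + 1.99 + 1.72 = 11.02
σ²_total = 11.02 + 2 × 3.90 = 18.82
α (item deleted) = (6/5)·(1 − 11.02/18.82) = 0.497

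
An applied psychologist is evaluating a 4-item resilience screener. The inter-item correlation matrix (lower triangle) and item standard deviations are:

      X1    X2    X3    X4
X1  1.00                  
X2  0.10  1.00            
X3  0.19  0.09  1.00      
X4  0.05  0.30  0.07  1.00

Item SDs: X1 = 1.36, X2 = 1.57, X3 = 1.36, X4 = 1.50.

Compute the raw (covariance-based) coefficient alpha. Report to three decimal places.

Σσ²ᵢ = 1.36² + 1.57² + 1.36² + 1.50² = 8.4141
Covariances σ_ij = r_ij · s_i · s_j:
  σ(X1,X2) = 0.10 × 1.36 × 1.57 = 0.2135
  σ(X1,X3) = 0.19 × 1.36 × 1.36 = 0.3514
  σ(X1,X4) = 0.05 × 1.36 × 1.50 = 0.1020
  σ(X2,X3) = 0.09 × 1.57 × 1.36 = 0.1922
  σ(X2,X4) = 0.30 × 1.57 × 1.50 = 0.7065
  σ(X3,X4) = 0.07 × 1.36 × 1.50 = 0.1428
σ²_T = Σσ²ᵢ + 2·Σσ_ij = 8.4141 + 2 × 1.7084 = 11.8309
α = (4/3)·(1 − 8.4141/11.8309) = 0.385

α = 0.385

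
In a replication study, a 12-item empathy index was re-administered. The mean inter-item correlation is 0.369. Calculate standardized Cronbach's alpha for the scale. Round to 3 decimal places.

standardized Cronbach's alpha = 0.875

Standardized α = k·r̄ / (1 + (k−1)·r̄) = 12 × 0.369 / (1 + 11 × 0.369)
  = 4.4280 / 5.0590 = 0.875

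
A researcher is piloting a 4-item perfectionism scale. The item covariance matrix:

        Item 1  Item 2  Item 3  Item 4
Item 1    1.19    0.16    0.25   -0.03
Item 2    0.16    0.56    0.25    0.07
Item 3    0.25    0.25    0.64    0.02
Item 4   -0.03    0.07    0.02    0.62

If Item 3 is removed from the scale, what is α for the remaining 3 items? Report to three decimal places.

Remaining items: Item 1, Item 2, Item 4 (k = 3).
Σσ²ᵢ = 1.19 + 0.56 + 0.62 = 2.37
total variance = 2.37 + 2 × 0.20 = 2.77
α (item deleted) = (3/2)·(1 − 2.37/2.77) = 0.217

α = 0.217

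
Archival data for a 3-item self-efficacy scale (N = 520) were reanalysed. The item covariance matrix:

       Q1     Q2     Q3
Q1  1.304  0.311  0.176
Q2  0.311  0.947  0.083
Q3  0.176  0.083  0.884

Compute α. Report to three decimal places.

Σσ²ᵢ = 1.304 + 0.947 + 0.884 = 3.135
Σ_{i<j} σ_ij = 0.570
σ²_T = 3.135 + 2 × 0.570 = 4.275
α = (k/(k−1))·(1 − Σσ²ᵢ/σ²_T) = (3/2)·(1 − 3.135/4.275) = 0.400

α = 0.400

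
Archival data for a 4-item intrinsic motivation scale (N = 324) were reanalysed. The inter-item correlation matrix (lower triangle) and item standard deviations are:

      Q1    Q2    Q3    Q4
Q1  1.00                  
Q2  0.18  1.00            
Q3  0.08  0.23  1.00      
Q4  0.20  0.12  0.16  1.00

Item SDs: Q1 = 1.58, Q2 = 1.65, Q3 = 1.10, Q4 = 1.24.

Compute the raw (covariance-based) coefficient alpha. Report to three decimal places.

α = 0.428

Σσ²ᵢ = 1.58² + 1.65² + 1.10² + 1.24² = 7.9665
Covariances σ_ij = r_ij · s_i · s_j:
  σ(Q1,Q2) = 0.18 × 1.58 × 1.65 = 0.4693
  σ(Q1,Q3) = 0.08 × 1.58 × 1.10 = 0.1390
  σ(Q1,Q4) = 0.20 × 1.58 × 1.24 = 0.3918
  σ(Q2,Q3) = 0.23 × 1.65 × 1.10 = 0.4175
  σ(Q2,Q4) = 0.12 × 1.65 × 1.24 = 0.2455
  σ(Q3,Q4) = 0.16 × 1.10 × 1.24 = 0.2182
σ²_T = Σσ²ᵢ + 2·Σσ_ij = 7.9665 + 2 × 1.8813 = 11.7291
α = (4/3)·(1 − 7.9665/11.7291) = 0.428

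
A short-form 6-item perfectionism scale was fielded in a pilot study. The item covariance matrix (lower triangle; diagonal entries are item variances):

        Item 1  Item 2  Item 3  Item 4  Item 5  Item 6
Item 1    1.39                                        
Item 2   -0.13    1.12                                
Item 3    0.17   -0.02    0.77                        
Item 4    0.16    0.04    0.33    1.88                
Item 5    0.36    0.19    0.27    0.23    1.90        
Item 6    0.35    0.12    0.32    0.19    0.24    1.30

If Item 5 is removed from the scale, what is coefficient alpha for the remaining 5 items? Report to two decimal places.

Remaining items: Item 1, Item 2, Item 3, Item 4, Item 6 (k = 5).
Σσᵢ² = 1.39 + 1.12 + 0.77 + 1.88 + 1.30 = 6.46
σ²_T = 6.46 + 2 × 1.53 = 9.52
α (item deleted) = (5/4)·(1 − 6.46/9.52) = 0.40

coefficient alpha = 0.40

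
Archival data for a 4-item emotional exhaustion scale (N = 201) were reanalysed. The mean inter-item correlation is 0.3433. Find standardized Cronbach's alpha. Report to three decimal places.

Standardized α = k·r̄ / (1 + (k−1)·r̄) = 4 × 0.3433 / (1 + 3 × 0.3433)
  = 1.3732 / 2.0299 = 0.676

α = 0.676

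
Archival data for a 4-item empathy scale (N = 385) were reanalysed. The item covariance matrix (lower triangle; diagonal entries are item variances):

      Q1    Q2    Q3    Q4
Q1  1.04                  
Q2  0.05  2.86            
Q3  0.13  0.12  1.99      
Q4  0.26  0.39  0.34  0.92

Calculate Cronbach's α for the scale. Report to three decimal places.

Σσ²ᵢ = 1.04 + 2.86 + 1.99 + 0.92 = 6.81
Sum of the distinct covariances = 1.29
Var(T) = 6.81 + 2 × 1.29 = 9.39
α = (k/(k−1))·(1 − Σσ²ᵢ/Var(T)) = (4/3)·(1 − 6.81/9.39) = 0.366

α = 0.366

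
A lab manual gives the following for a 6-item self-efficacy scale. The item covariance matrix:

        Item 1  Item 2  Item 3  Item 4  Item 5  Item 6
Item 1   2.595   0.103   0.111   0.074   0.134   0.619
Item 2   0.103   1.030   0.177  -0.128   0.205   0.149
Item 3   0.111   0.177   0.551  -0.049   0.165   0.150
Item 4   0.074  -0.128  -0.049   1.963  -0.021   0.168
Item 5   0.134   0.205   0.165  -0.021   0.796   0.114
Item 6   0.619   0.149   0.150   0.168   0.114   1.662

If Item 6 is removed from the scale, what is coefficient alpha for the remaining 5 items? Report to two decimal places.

Remaining items: Item 1, Item 2, Item 3, Item 4, Item 5 (k = 5).
Σσ²ᵢ = 2.595 + 1.030 + 0.551 + 1.963 + 0.796 = 6.935
σ²_total = 6.935 + 2 × 0.771 = 8.477
α (item deleted) = (5/4)·(1 − 6.935/8.477) = 0.23

α = 0.23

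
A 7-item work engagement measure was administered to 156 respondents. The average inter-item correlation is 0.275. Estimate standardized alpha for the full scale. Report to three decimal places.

Standardized α = k·r̄ / (1 + (k−1)·r̄) = 7 × 0.275 / (1 + 6 × 0.275)
  = 1.9250 / 2.6500 = 0.726

α = 0.726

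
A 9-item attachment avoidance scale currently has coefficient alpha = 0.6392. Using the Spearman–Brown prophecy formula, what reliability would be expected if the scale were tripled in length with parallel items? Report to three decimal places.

predicted reliability = 0.842

Length factor m = 3
α' = m·α / (1 + (m−1)·α)
   = 3 × 0.6392 / (1 + (3 − 1) × 0.6392)
   = 1.9176 / 2.2784 = 0.842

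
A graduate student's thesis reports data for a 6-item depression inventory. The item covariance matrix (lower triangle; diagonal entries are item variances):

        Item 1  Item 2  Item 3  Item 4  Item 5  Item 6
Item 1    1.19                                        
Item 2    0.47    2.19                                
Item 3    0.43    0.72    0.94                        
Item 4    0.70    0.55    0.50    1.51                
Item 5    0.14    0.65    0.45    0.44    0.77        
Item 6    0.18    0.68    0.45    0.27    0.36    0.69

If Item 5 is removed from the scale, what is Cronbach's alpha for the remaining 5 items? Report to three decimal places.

Remaining items: Item 1, Item 2, Item 3, Item 4, Item 6 (k = 5).
Σσ²ᵢ = 1.19 + 2.19 + 0.94 + 1.51 + 0.69 = 6.52
total variance = 6.52 + 2 × 4.95 = 16.42
α (item deleted) = (5/4)·(1 − 6.52/16.42) = 0.754

Cronbach's alpha = 0.754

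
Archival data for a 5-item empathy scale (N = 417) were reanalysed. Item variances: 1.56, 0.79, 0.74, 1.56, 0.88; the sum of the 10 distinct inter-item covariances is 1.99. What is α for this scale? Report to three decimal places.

α = 0.523

Σσᵢ² = 1.56 + 0.79 + 0.74 + 1.56 + 0.88 = 5.53
Sum of distinct covariances = 1.99
total variance = Σσᵢ² + 2·Σcov = 5.53 + 2 × 1.99 = 9.51
α = (5/4)·(1 − 5.53/9.51) = 0.523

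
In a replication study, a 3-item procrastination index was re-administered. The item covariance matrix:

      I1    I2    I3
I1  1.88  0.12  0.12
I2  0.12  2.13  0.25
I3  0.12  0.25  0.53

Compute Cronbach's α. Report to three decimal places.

Cronbach's α = 0.266

Σσᵢ² = 1.88 + 2.13 + 0.53 = 4.54
Σ_{i<j} σ_ij = 0.49
Var(T) = 4.54 + 2 × 0.49 = 5.52
α = (k/(k−1))·(1 − Σσᵢ²/Var(T)) = (3/2)·(1 − 4.54/5.52) = 0.266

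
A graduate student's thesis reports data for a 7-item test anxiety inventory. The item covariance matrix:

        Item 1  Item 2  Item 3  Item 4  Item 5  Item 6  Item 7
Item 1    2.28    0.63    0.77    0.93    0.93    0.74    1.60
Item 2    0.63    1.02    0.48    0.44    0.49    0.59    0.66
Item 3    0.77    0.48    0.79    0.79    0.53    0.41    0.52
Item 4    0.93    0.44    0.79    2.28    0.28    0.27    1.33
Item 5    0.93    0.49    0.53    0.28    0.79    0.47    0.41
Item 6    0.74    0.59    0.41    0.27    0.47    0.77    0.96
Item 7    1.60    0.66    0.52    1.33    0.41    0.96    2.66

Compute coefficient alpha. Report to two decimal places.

coefficient alpha = 0.85

Σσᵢ² = 2.28 + 1.02 + 0.79 + 2.28 + 0.79 + 0.77 + 2.66 = 10.59
Sum of the distinct covariances = 14.23
total variance = 10.59 + 2 × 14.23 = 39.05
α = (k/(k−1))·(1 − Σσᵢ²/total variance) = (7/6)·(1 − 10.59/39.05) = 0.85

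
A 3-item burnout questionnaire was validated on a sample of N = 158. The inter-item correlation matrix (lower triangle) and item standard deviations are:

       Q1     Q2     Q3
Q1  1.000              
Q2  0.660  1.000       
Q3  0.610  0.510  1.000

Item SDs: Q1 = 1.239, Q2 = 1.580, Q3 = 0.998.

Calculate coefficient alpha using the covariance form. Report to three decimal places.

Σσ²ᵢ = 1.239² + 1.580² + 0.998² = 5.0275
Covariances σ_ij = r_ij · s_i · s_j:
  σ(Q1,Q2) = 0.660 × 1.239 × 1.580 = 1.2920
  σ(Q1,Q3) = 0.610 × 1.239 × 0.998 = 0.7543
  σ(Q2,Q3) = 0.510 × 1.580 × 0.998 = 0.8042
σ²_T = Σσ²ᵢ + 2·Σσ_ij = 5.0275 + 2 × 2.8505 = 10.7285
α = (3/2)·(1 − 5.0275/10.7285) = 0.797

α = 0.797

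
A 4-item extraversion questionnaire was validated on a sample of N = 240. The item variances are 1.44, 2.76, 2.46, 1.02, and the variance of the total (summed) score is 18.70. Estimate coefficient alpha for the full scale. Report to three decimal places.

coefficient alpha = 0.786

Σσ²ᵢ = 1.44 + 2.76 + 2.46 + 1.02 = 7.68
α = (k/(k−1))·(1 − Σσ²ᵢ/Var(T)) = (4/3)·(1 − 7.68/18.70) = 0.786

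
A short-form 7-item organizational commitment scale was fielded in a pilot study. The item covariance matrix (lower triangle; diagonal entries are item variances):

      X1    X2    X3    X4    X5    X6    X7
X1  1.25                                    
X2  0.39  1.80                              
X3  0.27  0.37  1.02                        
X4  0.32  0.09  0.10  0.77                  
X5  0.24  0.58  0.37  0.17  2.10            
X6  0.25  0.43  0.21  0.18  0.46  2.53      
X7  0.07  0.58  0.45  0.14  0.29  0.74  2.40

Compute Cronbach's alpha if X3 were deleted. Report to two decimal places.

α = 0.57

Remaining items: X1, X2, X4, X5, X6, X7 (k = 6).
Σσᵢ² = 1.25 + 1.80 + 0.77 + 2.10 + 2.53 + 2.40 = 10.85
σ²_total = 10.85 + 2 × 4.93 = 20.71
α (item deleted) = (6/5)·(1 − 10.85/20.71) = 0.57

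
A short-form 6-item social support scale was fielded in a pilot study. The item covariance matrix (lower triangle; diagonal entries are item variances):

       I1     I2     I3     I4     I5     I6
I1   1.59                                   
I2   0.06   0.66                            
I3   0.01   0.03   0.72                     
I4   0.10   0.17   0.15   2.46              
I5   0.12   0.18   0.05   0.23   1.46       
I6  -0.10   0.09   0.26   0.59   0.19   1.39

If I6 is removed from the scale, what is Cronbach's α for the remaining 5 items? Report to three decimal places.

Remaining items: I1, I2, I3, I4, I5 (k = 5).
sum of item variances = 1.59 + 0.66 + 0.72 + 2.46 + 1.46 = 6.89
total variance = 6.89 + 2 × 1.10 = 9.09
α (item deleted) = (5/4)·(1 − 6.89/9.09) = 0.303

Cronbach's α = 0.303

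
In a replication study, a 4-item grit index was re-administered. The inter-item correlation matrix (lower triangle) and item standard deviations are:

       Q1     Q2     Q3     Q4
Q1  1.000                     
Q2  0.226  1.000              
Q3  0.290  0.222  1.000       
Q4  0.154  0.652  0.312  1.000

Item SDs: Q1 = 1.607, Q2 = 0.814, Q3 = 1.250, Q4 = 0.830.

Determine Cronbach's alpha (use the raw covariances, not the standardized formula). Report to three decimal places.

Cronbach's alpha = 0.573

Σσ²ᵢ = 1.607² + 0.814² + 1.250² + 0.830² = 5.4964
Covariances σ_ij = r_ij · s_i · s_j:
  σ(Q1,Q2) = 0.226 × 1.607 × 0.814 = 0.2956
  σ(Q1,Q3) = 0.290 × 1.607 × 1.250 = 0.5825
  σ(Q1,Q4) = 0.154 × 1.607 × 0.830 = 0.2054
  σ(Q2,Q3) = 0.222 × 0.814 × 1.250 = 0.2259
  σ(Q2,Q4) = 0.652 × 0.814 × 0.830 = 0.4405
  σ(Q3,Q4) = 0.312 × 1.250 × 0.830 = 0.3237
σ²_T = Σσ²ᵢ + 2·Σσ_ij = 5.4964 + 2 × 2.0736 = 9.6436
α = (4/3)·(1 − 5.4964/9.6436) = 0.573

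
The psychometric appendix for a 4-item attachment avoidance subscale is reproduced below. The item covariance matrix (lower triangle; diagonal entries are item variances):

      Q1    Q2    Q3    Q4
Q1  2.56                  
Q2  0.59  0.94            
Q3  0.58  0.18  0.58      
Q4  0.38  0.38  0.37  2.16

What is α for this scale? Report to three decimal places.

Σσ²ᵢ = 2.56 + 0.94 + 0.58 + 2.16 = 6.24
Sum of off-diagonal covariances = 2.48
σ²_total = 6.24 + 2 × 2.48 = 11.20
α = (k/(k−1))·(1 − Σσ²ᵢ/σ²_total) = (4/3)·(1 − 6.24/11.20) = 0.590

α = 0.590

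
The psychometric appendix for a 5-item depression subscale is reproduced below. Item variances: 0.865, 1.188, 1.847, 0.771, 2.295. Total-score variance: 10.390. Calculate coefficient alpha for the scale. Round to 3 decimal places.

sum of item variances = 0.865 + 1.188 + 1.847 + 0.771 + 2.295 = 6.966
α = (k/(k−1))·(1 − sum of item variances/Var(T)) = (5/4)·(1 − 6.966/10.390) = 0.412

coefficient alpha = 0.412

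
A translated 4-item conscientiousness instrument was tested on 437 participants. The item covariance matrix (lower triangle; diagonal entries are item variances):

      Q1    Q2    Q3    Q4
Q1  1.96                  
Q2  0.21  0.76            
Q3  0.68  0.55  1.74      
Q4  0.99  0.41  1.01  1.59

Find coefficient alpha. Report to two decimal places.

α = 0.75

Σσᵢ² = 1.96 + 0.76 + 1.74 + 1.59 = 6.05
Sum of the distinct covariances = 3.85
Var(T) = 6.05 + 2 × 3.85 = 13.75
α = (k/(k−1))·(1 − Σσᵢ²/Var(T)) = (4/3)·(1 − 6.05/13.75) = 0.75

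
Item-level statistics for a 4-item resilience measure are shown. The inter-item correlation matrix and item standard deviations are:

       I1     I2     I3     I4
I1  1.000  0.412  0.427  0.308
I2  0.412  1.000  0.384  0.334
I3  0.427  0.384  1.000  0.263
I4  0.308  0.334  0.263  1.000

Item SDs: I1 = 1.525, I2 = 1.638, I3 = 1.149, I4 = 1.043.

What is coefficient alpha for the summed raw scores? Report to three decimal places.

coefficient alpha = 0.681

Σσ²ᵢ = 1.525² + 1.638² + 1.149² + 1.043² = 7.4167
Covariances σ_ij = r_ij · s_i · s_j:
  σ(I1,I2) = 0.412 × 1.525 × 1.638 = 1.0292
  σ(I1,I3) = 0.427 × 1.525 × 1.149 = 0.7482
  σ(I1,I4) = 0.308 × 1.525 × 1.043 = 0.4899
  σ(I2,I3) = 0.384 × 1.638 × 1.149 = 0.7227
  σ(I2,I4) = 0.334 × 1.638 × 1.043 = 0.5706
  σ(I3,I4) = 0.263 × 1.149 × 1.043 = 0.3152
σ²_T = Σσ²ᵢ + 2·Σσ_ij = 7.4167 + 2 × 3.8758 = 15.1683
α = (4/3)·(1 − 7.4167/15.1683) = 0.681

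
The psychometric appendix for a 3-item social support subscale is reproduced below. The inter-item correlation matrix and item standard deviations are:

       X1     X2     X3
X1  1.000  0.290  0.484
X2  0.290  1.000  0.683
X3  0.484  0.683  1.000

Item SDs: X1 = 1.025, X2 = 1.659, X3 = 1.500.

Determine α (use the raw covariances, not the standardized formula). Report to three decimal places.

Σσ²ᵢ = 1.025² + 1.659² + 1.500² = 6.0529
Covariances σ_ij = r_ij · s_i · s_j:
  σ(X1,X2) = 0.290 × 1.025 × 1.659 = 0.4931
  σ(X1,X3) = 0.484 × 1.025 × 1.500 = 0.7441
  σ(X2,X3) = 0.683 × 1.659 × 1.500 = 1.6996
σ²_T = Σσ²ᵢ + 2·Σσ_ij = 6.0529 + 2 × 2.9368 = 11.9265
α = (3/2)·(1 − 6.0529/11.9265) = 0.739

α = 0.739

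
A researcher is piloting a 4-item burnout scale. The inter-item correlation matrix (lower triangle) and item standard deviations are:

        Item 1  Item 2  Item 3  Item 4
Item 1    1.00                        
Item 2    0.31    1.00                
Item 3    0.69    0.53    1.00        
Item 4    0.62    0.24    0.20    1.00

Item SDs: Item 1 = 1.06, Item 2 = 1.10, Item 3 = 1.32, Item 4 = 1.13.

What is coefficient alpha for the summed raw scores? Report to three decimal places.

Σσ²ᵢ = 1.06² + 1.10² + 1.32² + 1.13² = 5.3529
Covariances σ_ij = r_ij · s_i · s_j:
  σ(Item 1,Item 2) = 0.31 × 1.06 × 1.10 = 0.3615
  σ(Item 1,Item 3) = 0.69 × 1.06 × 1.32 = 0.9654
  σ(Item 1,Item 4) = 0.62 × 1.06 × 1.13 = 0.7426
  σ(Item 2,Item 3) = 0.53 × 1.10 × 1.32 = 0.7696
  σ(Item 2,Item 4) = 0.24 × 1.10 × 1.13 = 0.2983
  σ(Item 3,Item 4) = 0.20 × 1.32 × 1.13 = 0.2983
σ²_T = Σσ²ᵢ + 2·Σσ_ij = 5.3529 + 2 × 3.4357 = 12.2243
α = (4/3)·(1 − 5.3529/12.2243) = 0.749

coefficient alpha = 0.749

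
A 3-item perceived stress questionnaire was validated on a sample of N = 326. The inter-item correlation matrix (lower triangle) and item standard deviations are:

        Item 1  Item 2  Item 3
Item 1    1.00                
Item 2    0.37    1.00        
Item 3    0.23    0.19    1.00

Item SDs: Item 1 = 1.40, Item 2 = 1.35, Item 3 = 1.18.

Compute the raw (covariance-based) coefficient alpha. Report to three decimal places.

coefficient alpha = 0.522

Σσ²ᵢ = 1.40² + 1.35² + 1.18² = 5.1749
Covariances σ_ij = r_ij · s_i · s_j:
  σ(Item 1,Item 2) = 0.37 × 1.40 × 1.35 = 0.6993
  σ(Item 1,Item 3) = 0.23 × 1.40 × 1.18 = 0.3800
  σ(Item 2,Item 3) = 0.19 × 1.35 × 1.18 = 0.3027
σ²_T = Σσ²ᵢ + 2·Σσ_ij = 5.1749 + 2 × 1.3820 = 7.9389
α = (3/2)·(1 − 5.1749/7.9389) = 0.522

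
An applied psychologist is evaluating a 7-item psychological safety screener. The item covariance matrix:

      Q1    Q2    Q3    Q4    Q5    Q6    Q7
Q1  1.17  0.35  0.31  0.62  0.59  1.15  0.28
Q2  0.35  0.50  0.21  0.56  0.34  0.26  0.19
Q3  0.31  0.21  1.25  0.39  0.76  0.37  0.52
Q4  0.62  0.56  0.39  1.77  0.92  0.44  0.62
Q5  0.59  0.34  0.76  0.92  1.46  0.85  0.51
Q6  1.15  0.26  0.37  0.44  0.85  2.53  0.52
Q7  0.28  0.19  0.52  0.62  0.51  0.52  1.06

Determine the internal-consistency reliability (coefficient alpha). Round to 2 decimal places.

Σσ²ᵢ = 1.17 + 0.50 + 1.25 + 1.77 + 1.46 + 2.53 + 1.06 = 9.74
Σ_{i<j} σ_ij = 10.76
σ²_total = 9.74 + 2 × 10.76 = 31.26
α = (k/(k−1))·(1 − Σσ²ᵢ/σ²_total) = (7/6)·(1 − 9.74/31.26) = 0.80

coefficient alpha = 0.80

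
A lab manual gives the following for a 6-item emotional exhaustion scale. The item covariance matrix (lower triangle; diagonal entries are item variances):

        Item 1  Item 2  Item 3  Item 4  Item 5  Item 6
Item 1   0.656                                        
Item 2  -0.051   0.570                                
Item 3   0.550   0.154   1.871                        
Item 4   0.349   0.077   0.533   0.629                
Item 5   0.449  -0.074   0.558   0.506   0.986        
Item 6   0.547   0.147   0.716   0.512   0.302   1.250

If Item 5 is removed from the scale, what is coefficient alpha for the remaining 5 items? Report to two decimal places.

α = 0.73

Remaining items: Item 1, Item 2, Item 3, Item 4, Item 6 (k = 5).
ΣVar(i) = 0.656 + 0.570 + 1.871 + 0.629 + 1.250 = 4.976
total variance = 4.976 + 2 × 3.534 = 12.044
α (item deleted) = (5/4)·(1 − 4.976/12.044) = 0.73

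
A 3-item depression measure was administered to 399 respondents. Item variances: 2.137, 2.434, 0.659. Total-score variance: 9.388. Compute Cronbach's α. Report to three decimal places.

ΣVar(i) = 2.137 + 2.434 + 0.659 = 5.230
α = (k/(k−1))·(1 − ΣVar(i)/Var(T)) = (3/2)·(1 − 5.230/9.388) = 0.664

Cronbach's α = 0.664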